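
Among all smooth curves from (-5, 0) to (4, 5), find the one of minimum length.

Arc-length functional: J[y] = ∫ sqrt(1 + (y')^2) dx.
Lagrangian L = sqrt(1 + (y')^2) has no explicit y dependence, so ∂L/∂y = 0 and the Euler-Lagrange equation gives
    d/dx( y' / sqrt(1 + (y')^2) ) = 0  ⇒  y' / sqrt(1 + (y')^2) = const.
Hence y' is constant, so y(x) is affine.
Fitting the endpoints (-5, 0) and (4, 5):
    slope m = (5 − 0) / (4 − (-5)) = 5/9,
    intercept c = 0 − m·(-5) = 25/9.
Extremal: y(x) = (5/9) x + 25/9.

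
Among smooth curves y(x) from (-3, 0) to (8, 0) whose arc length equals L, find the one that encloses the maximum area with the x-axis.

Set up the augmented Lagrangian using a multiplier λ for the length constraint:
    F(y, y') = y − λ sqrt(1 + y'^2).
F has no explicit x dependence, so the Beltrami identity yields a first integral
    F − y' ∂F/∂y' = C.
Compute ∂F/∂y' = −λ y' / sqrt(1 + y'^2). Then
    y − λ sqrt(1 + y'^2) + λ y'^2 / sqrt(1 + y'^2) = C
    ⇒  y − λ / sqrt(1 + y'^2) = C.
Solving for y' and integrating gives
    (x − a)^2 + (y − b)^2 = λ^2,
a circular arc of radius λ. The constants a, b are determined by the endpoint conditions y(-3) = y(8) = 0, and λ is fixed implicitly by the length constraint
    ∫_{-3}^{8} sqrt(1 + y'^2) dx = L.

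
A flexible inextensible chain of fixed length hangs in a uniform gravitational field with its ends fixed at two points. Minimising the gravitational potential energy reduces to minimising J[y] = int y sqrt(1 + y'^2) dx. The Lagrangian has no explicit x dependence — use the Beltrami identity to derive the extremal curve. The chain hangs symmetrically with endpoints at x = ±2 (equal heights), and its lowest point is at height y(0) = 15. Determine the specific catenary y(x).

The Lagrangian L(y, y') = y sqrt(1 + y'^2) has no explicit x dependence, so the Beltrami identity applies:
    L − y' ∂L/∂y' = C.
Compute ∂L/∂y' = y · y' / sqrt(1 + y'^2). Then
    L − y' ∂L/∂y'
    = y sqrt(1 + y'^2) − y · y'^2 / sqrt(1 + y'^2)
    = y (1 + y'^2 − y'^2) / sqrt(1 + y'^2)
    = y / sqrt(1 + y'^2) = C.
Squaring gives y^2 = C^2 (1 + y'^2), i.e.
    y'^2 = y^2 / C^2 − 1.
Separating variables,
    dy / sqrt(y^2 − C^2) = dx / C,
and integrating gives arccosh(y / C) = (x − a)/C, so
    y(x) = C cosh((x − a)/C),
the catenary. The constants C and a are fixed by the two endpoint conditions (and, for the hanging-chain problem, the length constraint selects C).
Now fit the given data. The endpoints x = ±2 are symmetric at equal height, so the catenary is even about its minimum: a = 0 and y(x) = C cosh(x/C). The lowest point is y(0) = C cosh(0) = C, and we are told y(0) = 15, so C = 15. Therefore
    y(x) = 15 cosh(x/15),
and at the endpoints
    y(±2) = 15 cosh(2/15).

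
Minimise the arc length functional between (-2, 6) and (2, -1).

Arc-length functional: J[y] = ∫ sqrt(1 + (y')^2) dx.
Lagrangian L = sqrt(1 + (y')^2) has no explicit y dependence, so ∂L/∂y = 0 and the Euler-Lagrange equation gives
    d/dx( y' / sqrt(1 + (y')^2) ) = 0  ⇒  y' / sqrt(1 + (y')^2) = const.
Hence y' is constant, so y(x) is affine.
Fitting the endpoints (-2, 6) and (2, -1):
    slope m = ((-1) − 6) / (2 − (-2)) = -7/4,
    intercept c = 6 − m·(-2) = 5/2.
Extremal: y(x) = (-7/4) x + 5/2.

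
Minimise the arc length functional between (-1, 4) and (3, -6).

Arc-length functional: J[y] = ∫ sqrt(1 + (y')^2) dx.
Lagrangian L = sqrt(1 + (y')^2) has no explicit y dependence, so ∂L/∂y = 0 and the Euler-Lagrange equation gives
    d/dx( y' / sqrt(1 + (y')^2) ) = 0  ⇒  y' / sqrt(1 + (y')^2) = const.
Hence y' is constant, so y(x) is affine.
Fitting the endpoints (-1, 4) and (3, -6):
    slope m = ((-6) − 4) / (3 − (-1)) = -5/2,
    intercept c = 4 − m·(-1) = 3/2.
Extremal: y(x) = (-5/2) x + 3/2.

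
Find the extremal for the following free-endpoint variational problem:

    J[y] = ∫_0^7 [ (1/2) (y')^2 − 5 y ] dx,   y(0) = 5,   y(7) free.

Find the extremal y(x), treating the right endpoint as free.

The Lagrangian L = (1/2) (y')^2 − 5 y gives
    ∂L/∂y = −5,   ∂L/∂y' = y'.
Euler-Lagrange: d/dx(y') − (−5) = 0, i.e. y'' + 5 = 0, so
    y(x) = −(5/2) x^2 + C1 x + C2.
Fixed left endpoint y(0) = 5 ⇒ C2 = 5.
The right endpoint x = 7 is free, so the natural (transversality) condition is ∂L/∂y' |_{x=7} = 0, i.e. y'(7) = 0.
Compute y'(x) = −5 x + C1, so y'(7) = −35 + C1 = 0 ⇒ C1 = 35.
Therefore the extremal is
    y(x) = −(5/2) x^2 + 35 x + 5.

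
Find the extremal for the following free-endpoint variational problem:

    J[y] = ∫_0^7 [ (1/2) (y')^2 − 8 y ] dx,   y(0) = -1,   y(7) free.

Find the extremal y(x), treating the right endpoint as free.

The Lagrangian L = (1/2) (y')^2 − 8 y gives
    ∂L/∂y = −8,   ∂L/∂y' = y'.
Euler-Lagrange: d/dx(y') − (−8) = 0, i.e. y'' + 8 = 0, so
    y(x) = −(8/2) x^2 + C1 x + C2.
Fixed left endpoint y(0) = -1 ⇒ C2 = -1.
The right endpoint x = 7 is free, so the natural (transversality) condition is ∂L/∂y' |_{x=7} = 0, i.e. y'(7) = 0.
Compute y'(x) = −8 x + C1, so y'(7) = −56 + C1 = 0 ⇒ C1 = 56.
Therefore the extremal is
    y(x) = −4 x^2 + 56 x − 1.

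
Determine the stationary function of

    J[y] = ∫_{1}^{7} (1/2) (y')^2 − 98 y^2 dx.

The Lagrangian is L = (1/2) (y')^2 − 98 y^2.
Compute ∂L/∂y = -196y, ∂L/∂y' = y'.
The Euler-Lagrange equation d/dx(∂L/∂y') − ∂L/∂y = 0 reduces to
    y'' + 196 y = 0.
Its general solution is
    y(x) = A sin(14x) + B cos(14x),
with A, B fixed by the endpoint conditions.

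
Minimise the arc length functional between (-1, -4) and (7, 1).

Arc-length functional: J[y] = ∫ sqrt(1 + (y')^2) dx.
Lagrangian L = sqrt(1 + (y')^2) has no explicit y dependence, so ∂L/∂y = 0 and the Euler-Lagrange equation gives
    d/dx( y' / sqrt(1 + (y')^2) ) = 0  ⇒  y' / sqrt(1 + (y')^2) = const.
Hence y' is constant, so y(x) is affine.
Fitting the endpoints (-1, -4) and (7, 1):
    slope m = (1 − (-4)) / (7 − (-1)) = 5/8,
    intercept c = (-4) − m·(-1) = -27/8.
Extremal: y(x) = (5/8) x - 27/8.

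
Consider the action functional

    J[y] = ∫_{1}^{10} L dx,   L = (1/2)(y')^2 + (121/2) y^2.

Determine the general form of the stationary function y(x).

The Lagrangian is L = (1/2)(y')^2 + (121/2) y^2.
∂L/∂y = 121y.
∂L/∂y' = y'.
The Euler-Lagrange equation d/dx(∂L/∂y') − ∂L/∂y = 0 becomes:
    y'' - 121 y = 0
General solution: y(x) = A e^(11x) + B e^(-11x), where A and B are arbitrary constants fixed by the endpoint conditions.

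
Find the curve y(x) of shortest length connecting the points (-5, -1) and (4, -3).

Arc-length functional: J[y] = ∫ sqrt(1 + (y')^2) dx.
Lagrangian L = sqrt(1 + (y')^2) has no explicit y dependence, so ∂L/∂y = 0 and the Euler-Lagrange equation gives
    d/dx( y' / sqrt(1 + (y')^2) ) = 0  ⇒  y' / sqrt(1 + (y')^2) = const.
Hence y' is constant, so y(x) is affine.
Fitting the endpoints (-5, -1) and (4, -3):
    slope m = ((-3) − (-1)) / (4 − (-5)) = -2/9,
    intercept c = (-1) − m·(-5) = -19/9.
Extremal: y(x) = (-2/9) x - 19/9.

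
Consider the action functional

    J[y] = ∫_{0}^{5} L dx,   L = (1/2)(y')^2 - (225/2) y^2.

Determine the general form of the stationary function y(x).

The Lagrangian is L = (1/2)(y')^2 - (225/2) y^2.
∂L/∂y = -225y.
∂L/∂y' = y'.
The Euler-Lagrange equation d/dx(∂L/∂y') − ∂L/∂y = 0 becomes:
    y'' + 225 y = 0
General solution: y(x) = A sin(15x) + B cos(15x), where A and B are arbitrary constants fixed by the endpoint conditions.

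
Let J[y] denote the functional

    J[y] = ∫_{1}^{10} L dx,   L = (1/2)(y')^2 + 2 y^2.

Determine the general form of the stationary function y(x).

The Lagrangian is L = (1/2)(y')^2 + 2 y^2.
∂L/∂y = 4y.
∂L/∂y' = y'.
The Euler-Lagrange equation d/dx(∂L/∂y') − ∂L/∂y = 0 becomes:
    y'' - 4 y = 0
General solution: y(x) = A e^(2x) + B e^(-2x), where A and B are arbitrary constants fixed by the endpoint conditions.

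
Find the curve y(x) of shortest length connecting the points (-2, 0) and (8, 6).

Arc-length functional: J[y] = ∫ sqrt(1 + (y')^2) dx.
Lagrangian L = sqrt(1 + (y')^2) has no explicit y dependence, so ∂L/∂y = 0 and the Euler-Lagrange equation gives
    d/dx( y' / sqrt(1 + (y')^2) ) = 0  ⇒  y' / sqrt(1 + (y')^2) = const.
Hence y' is constant, so y(x) is affine.
Fitting the endpoints (-2, 0) and (8, 6):
    slope m = (6 − 0) / (8 − (-2)) = 3/5,
    intercept c = 0 − m·(-2) = 6/5.
Extremal: y(x) = (3/5) x + 6/5.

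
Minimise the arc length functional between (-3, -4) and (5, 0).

Arc-length functional: J[y] = ∫ sqrt(1 + (y')^2) dx.
Lagrangian L = sqrt(1 + (y')^2) has no explicit y dependence, so ∂L/∂y = 0 and the Euler-Lagrange equation gives
    d/dx( y' / sqrt(1 + (y')^2) ) = 0  ⇒  y' / sqrt(1 + (y')^2) = const.
Hence y' is constant, so y(x) is affine.
Fitting the endpoints (-3, -4) and (5, 0):
    slope m = (0 − (-4)) / (5 − (-3)) = 1/2,
    intercept c = (-4) − m·(-3) = -5/2.
Extremal: y(x) = (1/2) x - 5/2.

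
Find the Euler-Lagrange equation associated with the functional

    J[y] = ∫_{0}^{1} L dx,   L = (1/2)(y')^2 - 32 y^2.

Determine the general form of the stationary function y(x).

The Lagrangian is L = (1/2)(y')^2 - 32 y^2.
∂L/∂y = -64y.
∂L/∂y' = y'.
The Euler-Lagrange equation d/dx(∂L/∂y') − ∂L/∂y = 0 becomes:
    y'' + 64 y = 0
General solution: y(x) = A sin(8x) + B cos(8x), where A and B are arbitrary constants fixed by the endpoint conditions.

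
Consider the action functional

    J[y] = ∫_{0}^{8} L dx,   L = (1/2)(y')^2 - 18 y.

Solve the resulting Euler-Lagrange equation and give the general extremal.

The Lagrangian is L = (1/2)(y')^2 - 18 y.
∂L/∂y = -18.
∂L/∂y' = y'.
The Euler-Lagrange equation d/dx(∂L/∂y') − ∂L/∂y = 0 becomes:
    y'' + 18 = 0
General solution: y(x) = -9 x^2 + A x + B, where A and B are arbitrary constants fixed by the endpoint conditions.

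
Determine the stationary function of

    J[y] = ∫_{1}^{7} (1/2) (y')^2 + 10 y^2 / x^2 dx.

The Lagrangian is L = (1/2) (y')^2 + 10 y^2 / x^2.
Compute ∂L/∂y = 20y/x^2, ∂L/∂y' = y'.
The Euler-Lagrange equation d/dx(∂L/∂y') − ∂L/∂y = 0 reduces to
    y'' − 20/x^2 · y = 0  (x > 0).
Its general solution is
    y(x) = A x^5 + B x^(-4),
with A, B fixed by the endpoint conditions.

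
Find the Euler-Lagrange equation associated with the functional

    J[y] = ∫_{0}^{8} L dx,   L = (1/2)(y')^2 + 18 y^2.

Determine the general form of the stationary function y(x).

The Lagrangian is L = (1/2)(y')^2 + 18 y^2.
∂L/∂y = 36y.
∂L/∂y' = y'.
The Euler-Lagrange equation d/dx(∂L/∂y') − ∂L/∂y = 0 becomes:
    y'' - 36 y = 0
General solution: y(x) = A e^(6x) + B e^(-6x), where A and B are arbitrary constants fixed by the endpoint conditions.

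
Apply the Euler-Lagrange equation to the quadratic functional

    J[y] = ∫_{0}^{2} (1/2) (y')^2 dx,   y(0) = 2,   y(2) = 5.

The Lagrangian is L = (1/2) (y')^2.
Compute ∂L/∂y = 0, ∂L/∂y' = y'.
The Euler-Lagrange equation d/dx(∂L/∂y') − ∂L/∂y = 0 reduces to
    y'' = 0.
Its general solution is
    y(x) = A x + B,
with A, B fixed by the endpoint conditions.
Applying the endpoint conditions y(0) = 2 and y(2) = 5: solve A·0 + B = 2 and A·2 + B = 5. Subtracting gives A(2 − 0) = 5 − 2, so A = 3/2, and B = 2 − A·0 = 2. Therefore
    y(x) = (3/2) x + 2.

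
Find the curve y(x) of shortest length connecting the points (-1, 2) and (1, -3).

Arc-length functional: J[y] = ∫ sqrt(1 + (y')^2) dx.
Lagrangian L = sqrt(1 + (y')^2) has no explicit y dependence, so ∂L/∂y = 0 and the Euler-Lagrange equation gives
    d/dx( y' / sqrt(1 + (y')^2) ) = 0  ⇒  y' / sqrt(1 + (y')^2) = const.
Hence y' is constant, so y(x) is affine.
Fitting the endpoints (-1, 2) and (1, -3):
    slope m = ((-3) − 2) / (1 − (-1)) = -5/2,
    intercept c = 2 − m·(-1) = -1/2.
Extremal: y(x) = (-5/2) x - 1/2.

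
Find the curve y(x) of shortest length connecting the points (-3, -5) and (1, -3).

Arc-length functional: J[y] = ∫ sqrt(1 + (y')^2) dx.
Lagrangian L = sqrt(1 + (y')^2) has no explicit y dependence, so ∂L/∂y = 0 and the Euler-Lagrange equation gives
    d/dx( y' / sqrt(1 + (y')^2) ) = 0  ⇒  y' / sqrt(1 + (y')^2) = const.
Hence y' is constant, so y(x) is affine.
Fitting the endpoints (-3, -5) and (1, -3):
    slope m = ((-3) − (-5)) / (1 − (-3)) = 1/2,
    intercept c = (-5) − m·(-3) = -7/2.
Extremal: y(x) = (1/2) x - 7/2.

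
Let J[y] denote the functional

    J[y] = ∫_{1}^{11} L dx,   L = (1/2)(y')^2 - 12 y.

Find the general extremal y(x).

The Lagrangian is L = (1/2)(y')^2 - 12 y.
∂L/∂y = -12.
∂L/∂y' = y'.
The Euler-Lagrange equation d/dx(∂L/∂y') − ∂L/∂y = 0 becomes:
    y'' + 12 = 0
General solution: y(x) = -6 x^2 + A x + B, where A and B are arbitrary constants fixed by the endpoint conditions.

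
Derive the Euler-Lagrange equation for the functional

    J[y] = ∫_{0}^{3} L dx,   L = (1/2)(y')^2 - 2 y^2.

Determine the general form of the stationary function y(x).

The Lagrangian is L = (1/2)(y')^2 - 2 y^2.
∂L/∂y = -4y.
∂L/∂y' = y'.
The Euler-Lagrange equation d/dx(∂L/∂y') − ∂L/∂y = 0 becomes:
    y'' + 4 y = 0
General solution: y(x) = A sin(2x) + B cos(2x), where A and B are arbitrary constants fixed by the endpoint conditions.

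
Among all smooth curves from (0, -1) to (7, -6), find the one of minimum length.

Arc-length functional: J[y] = ∫ sqrt(1 + (y')^2) dx.
Lagrangian L = sqrt(1 + (y')^2) has no explicit y dependence, so ∂L/∂y = 0 and the Euler-Lagrange equation gives
    d/dx( y' / sqrt(1 + (y')^2) ) = 0  ⇒  y' / sqrt(1 + (y')^2) = const.
Hence y' is constant, so y(x) is affine.
Fitting the endpoints (0, -1) and (7, -6):
    slope m = ((-6) − (-1)) / (7 − 0) = -5/7,
    intercept c = (-1) − m·0 = -1.
Extremal: y(x) = (-5/7) x - 1.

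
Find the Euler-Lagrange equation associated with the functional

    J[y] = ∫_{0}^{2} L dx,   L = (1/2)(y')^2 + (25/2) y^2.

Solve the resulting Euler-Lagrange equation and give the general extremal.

The Lagrangian is L = (1/2)(y')^2 + (25/2) y^2.
∂L/∂y = 25y.
∂L/∂y' = y'.
The Euler-Lagrange equation d/dx(∂L/∂y') − ∂L/∂y = 0 becomes:
    y'' - 25 y = 0
General solution: y(x) = A e^(5x) + B e^(-5x), where A and B are arbitrary constants fixed by the endpoint conditions.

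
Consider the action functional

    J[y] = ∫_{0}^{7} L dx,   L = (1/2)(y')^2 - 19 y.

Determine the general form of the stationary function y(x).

The Lagrangian is L = (1/2)(y')^2 - 19 y.
∂L/∂y = -19.
∂L/∂y' = y'.
The Euler-Lagrange equation d/dx(∂L/∂y') − ∂L/∂y = 0 becomes:
    y'' + 19 = 0
General solution: y(x) = -(19/2) x^2 + A x + B, where A and B are arbitrary constants fixed by the endpoint conditions.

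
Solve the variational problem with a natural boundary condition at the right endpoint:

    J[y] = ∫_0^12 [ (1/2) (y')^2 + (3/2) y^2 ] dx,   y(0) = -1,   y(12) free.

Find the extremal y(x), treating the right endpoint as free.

The Lagrangian L = (1/2) (y')^2 + (3/2) y^2 gives
    ∂L/∂y = 3 y,   ∂L/∂y' = y'.
Euler-Lagrange: y'' − 3 y = 0.
With k = sqrt(3), the general solution is
    y(x) = A cosh(sqrt(3) x) + B sinh(sqrt(3) x).
Fixed left endpoint y(0) = -1 ⇒ A = -1.
The right endpoint x = 12 is free, so the natural (transversality) condition is ∂L/∂y' |_{x=12} = 0, i.e. y'(12) = 0.
Compute y'(x) = A k sinh(k x) + B k cosh(k x), so
    y'(12) = A k sinh(k·12) + B k cosh(k·12) = 0
    ⇒ B = −A tanh(k·12) = tanh(sqrt(3)·12).
Therefore the extremal is
    y(x) = −cosh(sqrt(3) x) + tanh(sqrt(3)·12) sinh(sqrt(3) x).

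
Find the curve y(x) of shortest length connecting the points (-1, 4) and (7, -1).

Arc-length functional: J[y] = ∫ sqrt(1 + (y')^2) dx.
Lagrangian L = sqrt(1 + (y')^2) has no explicit y dependence, so ∂L/∂y = 0 and the Euler-Lagrange equation gives
    d/dx( y' / sqrt(1 + (y')^2) ) = 0  ⇒  y' / sqrt(1 + (y')^2) = const.
Hence y' is constant, so y(x) is affine.
Fitting the endpoints (-1, 4) and (7, -1):
    slope m = ((-1) − 4) / (7 − (-1)) = -5/8,
    intercept c = 4 − m·(-1) = 27/8.
Extremal: y(x) = (-5/8) x + 27/8.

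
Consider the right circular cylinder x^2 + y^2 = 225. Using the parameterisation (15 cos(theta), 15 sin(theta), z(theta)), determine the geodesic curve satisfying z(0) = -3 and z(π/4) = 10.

Parameterise the cylinder of radius R = 15 as
    r(θ) = (15 cos θ, 15 sin θ, z(θ)).
The arc-length element is
    ds = sqrt(225 + (dz/dθ)^2) dθ,
so the Lagrangian is L = sqrt(225 + z'^2).
L depends on z' only, not on z or θ, so ∂L/∂z = 0 and
    ∂L/∂z' = z' / sqrt(225 + z'^2).
The Euler-Lagrange equation gives
    d/dθ( z' / sqrt(225 + z'^2) ) = 0,
so z' is constant. Integrating once:
    z(θ) = a θ + b,
a helix on the cylinder (a straight line when the cylinder is unrolled). The constants a, b are determined by the endpoint conditions.
With endpoint conditions z(0) = -3 and z(π/4) = 10: from z(0) = b we get b = -3, and a·π/4 + -3 = 10 gives a = 52/π, so
    z(θ) = (52/π) θ − 3.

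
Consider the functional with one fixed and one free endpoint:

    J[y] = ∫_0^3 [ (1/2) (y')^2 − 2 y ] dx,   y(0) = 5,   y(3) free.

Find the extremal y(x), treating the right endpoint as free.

The Lagrangian L = (1/2) (y')^2 − 2 y gives
    ∂L/∂y = −2,   ∂L/∂y' = y'.
Euler-Lagrange: d/dx(y') − (−2) = 0, i.e. y'' + 2 = 0, so
    y(x) = −(2/2) x^2 + C1 x + C2.
Fixed left endpoint y(0) = 5 ⇒ C2 = 5.
The right endpoint x = 3 is free, so the natural (transversality) condition is ∂L/∂y' |_{x=3} = 0, i.e. y'(3) = 0.
Compute y'(x) = −2 x + C1, so y'(3) = −6 + C1 = 0 ⇒ C1 = 6.
Therefore the extremal is
    y(x) = −x^2 + 6 x + 5.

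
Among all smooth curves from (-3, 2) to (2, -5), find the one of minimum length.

Arc-length functional: J[y] = ∫ sqrt(1 + (y')^2) dx.
Lagrangian L = sqrt(1 + (y')^2) has no explicit y dependence, so ∂L/∂y = 0 and the Euler-Lagrange equation gives
    d/dx( y' / sqrt(1 + (y')^2) ) = 0  ⇒  y' / sqrt(1 + (y')^2) = const.
Hence y' is constant, so y(x) is affine.
Fitting the endpoints (-3, 2) and (2, -5):
    slope m = ((-5) − 2) / (2 − (-3)) = -7/5,
    intercept c = 2 − m·(-3) = -11/5.
Extremal: y(x) = (-7/5) x - 11/5.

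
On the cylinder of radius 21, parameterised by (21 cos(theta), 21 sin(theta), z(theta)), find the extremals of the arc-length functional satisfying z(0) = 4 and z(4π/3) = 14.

Parameterise the cylinder of radius R = 21 as
    r(θ) = (21 cos θ, 21 sin θ, z(θ)).
The arc-length element is
    ds = sqrt(441 + (dz/dθ)^2) dθ,
so the Lagrangian is L = sqrt(441 + z'^2).
L depends on z' only, not on z or θ, so ∂L/∂z = 0 and
    ∂L/∂z' = z' / sqrt(441 + z'^2).
The Euler-Lagrange equation gives
    d/dθ( z' / sqrt(441 + z'^2) ) = 0,
so z' is constant. Integrating once:
    z(θ) = a θ + b,
a helix on the cylinder (a straight line when the cylinder is unrolled). The constants a, b are determined by the endpoint conditions.
With endpoint conditions z(0) = 4 and z(4π/3) = 14: from z(0) = b we get b = 4, and a·4π/3 + 4 = 14 gives a = 15/(2π), so
    z(θ) = (15/(2π)) θ + 4.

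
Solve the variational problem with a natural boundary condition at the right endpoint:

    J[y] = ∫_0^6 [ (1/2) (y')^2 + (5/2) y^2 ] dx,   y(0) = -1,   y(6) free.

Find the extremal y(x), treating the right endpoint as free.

The Lagrangian L = (1/2) (y')^2 + (5/2) y^2 gives
    ∂L/∂y = 5 y,   ∂L/∂y' = y'.
Euler-Lagrange: y'' − 5 y = 0.
With k = sqrt(5), the general solution is
    y(x) = A cosh(sqrt(5) x) + B sinh(sqrt(5) x).
Fixed left endpoint y(0) = -1 ⇒ A = -1.
The right endpoint x = 6 is free, so the natural (transversality) condition is ∂L/∂y' |_{x=6} = 0, i.e. y'(6) = 0.
Compute y'(x) = A k sinh(k x) + B k cosh(k x), so
    y'(6) = A k sinh(k·6) + B k cosh(k·6) = 0
    ⇒ B = −A tanh(k·6) = tanh(sqrt(5)·6).
Therefore the extremal is
    y(x) = −cosh(sqrt(5) x) + tanh(sqrt(5)·6) sinh(sqrt(5) x).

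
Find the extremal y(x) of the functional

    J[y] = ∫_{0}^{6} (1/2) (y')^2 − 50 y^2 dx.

The Lagrangian is L = (1/2) (y')^2 − 50 y^2.
Compute ∂L/∂y = -100y, ∂L/∂y' = y'.
The Euler-Lagrange equation d/dx(∂L/∂y') − ∂L/∂y = 0 reduces to
    y'' + 100 y = 0.
Its general solution is
    y(x) = A sin(10x) + B cos(10x),
with A, B fixed by the endpoint conditions.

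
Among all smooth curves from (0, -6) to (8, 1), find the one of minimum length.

Arc-length functional: J[y] = ∫ sqrt(1 + (y')^2) dx.
Lagrangian L = sqrt(1 + (y')^2) has no explicit y dependence, so ∂L/∂y = 0 and the Euler-Lagrange equation gives
    d/dx( y' / sqrt(1 + (y')^2) ) = 0  ⇒  y' / sqrt(1 + (y')^2) = const.
Hence y' is constant, so y(x) is affine.
Fitting the endpoints (0, -6) and (8, 1):
    slope m = (1 − (-6)) / (8 − 0) = 7/8,
    intercept c = (-6) − m·0 = -6.
Extremal: y(x) = (7/8) x - 6.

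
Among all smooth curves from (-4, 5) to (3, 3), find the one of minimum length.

Arc-length functional: J[y] = ∫ sqrt(1 + (y')^2) dx.
Lagrangian L = sqrt(1 + (y')^2) has no explicit y dependence, so ∂L/∂y = 0 and the Euler-Lagrange equation gives
    d/dx( y' / sqrt(1 + (y')^2) ) = 0  ⇒  y' / sqrt(1 + (y')^2) = const.
Hence y' is constant, so y(x) is affine.
Fitting the endpoints (-4, 5) and (3, 3):
    slope m = (3 − 5) / (3 − (-4)) = -2/7,
    intercept c = 5 − m·(-4) = 27/7.
Extremal: y(x) = (-2/7) x + 27/7.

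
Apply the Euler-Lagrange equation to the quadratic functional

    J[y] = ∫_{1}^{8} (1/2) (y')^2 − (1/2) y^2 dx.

The Lagrangian is L = (1/2) (y')^2 − (1/2) y^2.
Compute ∂L/∂y = -y, ∂L/∂y' = y'.
The Euler-Lagrange equation d/dx(∂L/∂y') − ∂L/∂y = 0 reduces to
    y'' + y = 0.
Its general solution is
    y(x) = A sin(x) + B cos(x),
with A, B fixed by the endpoint conditions.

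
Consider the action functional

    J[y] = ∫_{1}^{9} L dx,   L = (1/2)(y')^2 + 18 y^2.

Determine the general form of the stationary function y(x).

The Lagrangian is L = (1/2)(y')^2 + 18 y^2.
∂L/∂y = 36y.
∂L/∂y' = y'.
The Euler-Lagrange equation d/dx(∂L/∂y') − ∂L/∂y = 0 becomes:
    y'' - 36 y = 0
General solution: y(x) = A e^(6x) + B e^(-6x), where A and B are arbitrary constants fixed by the endpoint conditions.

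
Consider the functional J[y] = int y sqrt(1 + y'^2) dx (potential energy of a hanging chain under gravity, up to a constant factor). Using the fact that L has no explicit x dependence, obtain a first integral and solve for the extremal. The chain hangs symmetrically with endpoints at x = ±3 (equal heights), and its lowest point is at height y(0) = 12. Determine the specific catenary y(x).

The Lagrangian L(y, y') = y sqrt(1 + y'^2) has no explicit x dependence, so the Beltrami identity applies:
    L − y' ∂L/∂y' = C.
Compute ∂L/∂y' = y · y' / sqrt(1 + y'^2). Then
    L − y' ∂L/∂y'
    = y sqrt(1 + y'^2) − y · y'^2 / sqrt(1 + y'^2)
    = y (1 + y'^2 − y'^2) / sqrt(1 + y'^2)
    = y / sqrt(1 + y'^2) = C.
Squaring gives y^2 = C^2 (1 + y'^2), i.e.
    y'^2 = y^2 / C^2 − 1.
Separating variables,
    dy / sqrt(y^2 − C^2) = dx / C,
and integrating gives arccosh(y / C) = (x − a)/C, so
    y(x) = C cosh((x − a)/C),
the catenary. The constants C and a are fixed by the two endpoint conditions (and, for the hanging-chain problem, the length constraint selects C).
Now fit the given data. The endpoints x = ±3 are symmetric at equal height, so the catenary is even about its minimum: a = 0 and y(x) = C cosh(x/C). The lowest point is y(0) = C cosh(0) = C, and we are told y(0) = 12, so C = 12. Therefore
    y(x) = 12 cosh(x/12),
and at the endpoints
    y(±3) = 12 cosh(3/12).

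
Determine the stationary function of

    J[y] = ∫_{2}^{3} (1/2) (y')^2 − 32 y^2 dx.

The Lagrangian is L = (1/2) (y')^2 − 32 y^2.
Compute ∂L/∂y = -64y, ∂L/∂y' = y'.
The Euler-Lagrange equation d/dx(∂L/∂y') − ∂L/∂y = 0 reduces to
    y'' + 64 y = 0.
Its general solution is
    y(x) = A sin(8x) + B cos(8x),
with A, B fixed by the endpoint conditions.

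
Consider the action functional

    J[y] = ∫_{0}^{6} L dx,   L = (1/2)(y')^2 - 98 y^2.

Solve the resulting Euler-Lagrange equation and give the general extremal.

The Lagrangian is L = (1/2)(y')^2 - 98 y^2.
∂L/∂y = -196y.
∂L/∂y' = y'.
The Euler-Lagrange equation d/dx(∂L/∂y') − ∂L/∂y = 0 becomes:
    y'' + 196 y = 0
General solution: y(x) = A sin(14x) + B cos(14x), where A and B are arbitrary constants fixed by the endpoint conditions.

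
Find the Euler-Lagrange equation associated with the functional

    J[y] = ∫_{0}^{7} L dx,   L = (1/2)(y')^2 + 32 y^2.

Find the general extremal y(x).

The Lagrangian is L = (1/2)(y')^2 + 32 y^2.
∂L/∂y = 64y.
∂L/∂y' = y'.
The Euler-Lagrange equation d/dx(∂L/∂y') − ∂L/∂y = 0 becomes:
    y'' - 64 y = 0
General solution: y(x) = A e^(8x) + B e^(-8x), where A and B are arbitrary constants fixed by the endpoint conditions.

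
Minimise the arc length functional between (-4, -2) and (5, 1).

Arc-length functional: J[y] = ∫ sqrt(1 + (y')^2) dx.
Lagrangian L = sqrt(1 + (y')^2) has no explicit y dependence, so ∂L/∂y = 0 and the Euler-Lagrange equation gives
    d/dx( y' / sqrt(1 + (y')^2) ) = 0  ⇒  y' / sqrt(1 + (y')^2) = const.
Hence y' is constant, so y(x) is affine.
Fitting the endpoints (-4, -2) and (5, 1):
    slope m = (1 − (-2)) / (5 − (-4)) = 1/3,
    intercept c = (-2) − m·(-4) = -2/3.
Extremal: y(x) = (1/3) x - 2/3.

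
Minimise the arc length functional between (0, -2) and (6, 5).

Arc-length functional: J[y] = ∫ sqrt(1 + (y')^2) dx.
Lagrangian L = sqrt(1 + (y')^2) has no explicit y dependence, so ∂L/∂y = 0 and the Euler-Lagrange equation gives
    d/dx( y' / sqrt(1 + (y')^2) ) = 0  ⇒  y' / sqrt(1 + (y')^2) = const.
Hence y' is constant, so y(x) is affine.
Fitting the endpoints (0, -2) and (6, 5):
    slope m = (5 − (-2)) / (6 − 0) = 7/6,
    intercept c = (-2) − m·0 = -2.
Extremal: y(x) = (7/6) x - 2.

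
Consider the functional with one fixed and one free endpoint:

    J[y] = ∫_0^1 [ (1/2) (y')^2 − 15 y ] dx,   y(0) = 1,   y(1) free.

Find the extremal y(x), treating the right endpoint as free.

The Lagrangian L = (1/2) (y')^2 − 15 y gives
    ∂L/∂y = −15,   ∂L/∂y' = y'.
Euler-Lagrange: d/dx(y') − (−15) = 0, i.e. y'' + 15 = 0, so
    y(x) = −(15/2) x^2 + C1 x + C2.
Fixed left endpoint y(0) = 1 ⇒ C2 = 1.
The right endpoint x = 1 is free, so the natural (transversality) condition is ∂L/∂y' |_{x=1} = 0, i.e. y'(1) = 0.
Compute y'(x) = −15 x + C1, so y'(1) = −15 + C1 = 0 ⇒ C1 = 15.
Therefore the extremal is
    y(x) = −(15/2) x^2 + 15 x + 1.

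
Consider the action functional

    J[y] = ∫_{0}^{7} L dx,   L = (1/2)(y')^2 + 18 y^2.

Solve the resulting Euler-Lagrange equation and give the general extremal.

The Lagrangian is L = (1/2)(y')^2 + 18 y^2.
∂L/∂y = 36y.
∂L/∂y' = y'.
The Euler-Lagrange equation d/dx(∂L/∂y') − ∂L/∂y = 0 becomes:
    y'' - 36 y = 0
General solution: y(x) = A e^(6x) + B e^(-6x), where A and B are arbitrary constants fixed by the endpoint conditions.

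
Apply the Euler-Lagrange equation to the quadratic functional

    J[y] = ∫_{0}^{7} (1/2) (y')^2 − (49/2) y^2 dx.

The Lagrangian is L = (1/2) (y')^2 − (49/2) y^2.
Compute ∂L/∂y = -49y, ∂L/∂y' = y'.
The Euler-Lagrange equation d/dx(∂L/∂y') − ∂L/∂y = 0 reduces to
    y'' + 49 y = 0.
Its general solution is
    y(x) = A sin(7x) + B cos(7x),
with A, B fixed by the endpoint conditions.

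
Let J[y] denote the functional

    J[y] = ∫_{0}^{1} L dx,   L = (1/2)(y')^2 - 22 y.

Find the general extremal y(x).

The Lagrangian is L = (1/2)(y')^2 - 22 y.
∂L/∂y = -22.
∂L/∂y' = y'.
The Euler-Lagrange equation d/dx(∂L/∂y') − ∂L/∂y = 0 becomes:
    y'' + 22 = 0
General solution: y(x) = -11 x^2 + A x + B, where A and B are arbitrary constants fixed by the endpoint conditions.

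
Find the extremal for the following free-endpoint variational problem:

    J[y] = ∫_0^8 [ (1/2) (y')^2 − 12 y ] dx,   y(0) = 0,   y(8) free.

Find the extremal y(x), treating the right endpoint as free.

The Lagrangian L = (1/2) (y')^2 − 12 y gives
    ∂L/∂y = −12,   ∂L/∂y' = y'.
Euler-Lagrange: d/dx(y') − (−12) = 0, i.e. y'' + 12 = 0, so
    y(x) = −(12/2) x^2 + C1 x + C2.
Fixed left endpoint y(0) = 0 ⇒ C2 = 0.
The right endpoint x = 8 is free, so the natural (transversality) condition is ∂L/∂y' |_{x=8} = 0, i.e. y'(8) = 0.
Compute y'(x) = −12 x + C1, so y'(8) = −96 + C1 = 0 ⇒ C1 = 96.
Therefore the extremal is
    y(x) = −6 x^2 + 96 x.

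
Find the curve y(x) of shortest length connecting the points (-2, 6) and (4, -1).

Arc-length functional: J[y] = ∫ sqrt(1 + (y')^2) dx.
Lagrangian L = sqrt(1 + (y')^2) has no explicit y dependence, so ∂L/∂y = 0 and the Euler-Lagrange equation gives
    d/dx( y' / sqrt(1 + (y')^2) ) = 0  ⇒  y' / sqrt(1 + (y')^2) = const.
Hence y' is constant, so y(x) is affine.
Fitting the endpoints (-2, 6) and (4, -1):
    slope m = ((-1) − 6) / (4 − (-2)) = -7/6,
    intercept c = 6 − m·(-2) = 11/3.
Extremal: y(x) = (-7/6) x + 11/3.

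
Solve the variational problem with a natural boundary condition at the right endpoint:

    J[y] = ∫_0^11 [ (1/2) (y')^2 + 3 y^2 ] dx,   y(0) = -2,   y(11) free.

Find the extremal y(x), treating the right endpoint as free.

The Lagrangian L = (1/2) (y')^2 + 3 y^2 gives
    ∂L/∂y = 6 y,   ∂L/∂y' = y'.
Euler-Lagrange: y'' − 6 y = 0.
With k = sqrt(6), the general solution is
    y(x) = A cosh(sqrt(6) x) + B sinh(sqrt(6) x).
Fixed left endpoint y(0) = -2 ⇒ A = -2.
The right endpoint x = 11 is free, so the natural (transversality) condition is ∂L/∂y' |_{x=11} = 0, i.e. y'(11) = 0.
Compute y'(x) = A k sinh(k x) + B k cosh(k x), so
    y'(11) = A k sinh(k·11) + B k cosh(k·11) = 0
    ⇒ B = −A tanh(k·11) = 2 tanh(sqrt(6)·11).
Therefore the extremal is
    y(x) = −2 cosh(sqrt(6) x) + 2 tanh(sqrt(6)·11) sinh(sqrt(6) x).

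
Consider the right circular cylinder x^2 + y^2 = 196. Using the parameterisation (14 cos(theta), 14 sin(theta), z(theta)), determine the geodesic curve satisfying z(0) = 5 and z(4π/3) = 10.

Parameterise the cylinder of radius R = 14 as
    r(θ) = (14 cos θ, 14 sin θ, z(θ)).
The arc-length element is
    ds = sqrt(196 + (dz/dθ)^2) dθ,
so the Lagrangian is L = sqrt(196 + z'^2).
L depends on z' only, not on z or θ, so ∂L/∂z = 0 and
    ∂L/∂z' = z' / sqrt(196 + z'^2).
The Euler-Lagrange equation gives
    d/dθ( z' / sqrt(196 + z'^2) ) = 0,
so z' is constant. Integrating once:
    z(θ) = a θ + b,
a helix on the cylinder (a straight line when the cylinder is unrolled). The constants a, b are determined by the endpoint conditions.
With endpoint conditions z(0) = 5 and z(4π/3) = 10: from z(0) = b we get b = 5, and a·4π/3 + 5 = 10 gives a = 15/(4π), so
    z(θ) = (15/(4π)) θ + 5.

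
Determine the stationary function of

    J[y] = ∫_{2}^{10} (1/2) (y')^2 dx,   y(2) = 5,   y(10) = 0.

The Lagrangian is L = (1/2) (y')^2.
Compute ∂L/∂y = 0, ∂L/∂y' = y'.
The Euler-Lagrange equation d/dx(∂L/∂y') − ∂L/∂y = 0 reduces to
    y'' = 0.
Its general solution is
    y(x) = A x + B,
with A, B fixed by the endpoint conditions.
Applying the endpoint conditions y(2) = 5 and y(10) = 0: solve A·2 + B = 5 and A·10 + B = 0. Subtracting gives A(10 − 2) = 0 − 5, so A = -5/8, and B = 5 − A·2 = 25/4. Therefore
    y(x) = (-5/8) x + 25/4.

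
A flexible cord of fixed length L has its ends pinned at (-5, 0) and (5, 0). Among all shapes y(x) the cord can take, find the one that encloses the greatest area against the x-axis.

Set up the augmented Lagrangian using a multiplier λ for the length constraint:
    F(y, y') = y − λ sqrt(1 + y'^2).
F has no explicit x dependence, so the Beltrami identity yields a first integral
    F − y' ∂F/∂y' = C.
Compute ∂F/∂y' = −λ y' / sqrt(1 + y'^2). Then
    y − λ sqrt(1 + y'^2) + λ y'^2 / sqrt(1 + y'^2) = C
    ⇒  y − λ / sqrt(1 + y'^2) = C.
Solving for y' and integrating gives
    (x − a)^2 + (y − b)^2 = λ^2,
a circular arc of radius λ. The constants a, b are determined by the endpoint conditions y(-5) = y(5) = 0, and λ is fixed implicitly by the length constraint
    ∫_{-5}^{5} sqrt(1 + y'^2) dx = L.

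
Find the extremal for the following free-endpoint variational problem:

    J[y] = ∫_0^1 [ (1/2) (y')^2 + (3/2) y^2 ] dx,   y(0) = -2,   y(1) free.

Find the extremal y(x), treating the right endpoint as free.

The Lagrangian L = (1/2) (y')^2 + (3/2) y^2 gives
    ∂L/∂y = 3 y,   ∂L/∂y' = y'.
Euler-Lagrange: y'' − 3 y = 0.
With k = sqrt(3), the general solution is
    y(x) = A cosh(sqrt(3) x) + B sinh(sqrt(3) x).
Fixed left endpoint y(0) = -2 ⇒ A = -2.
The right endpoint x = 1 is free, so the natural (transversality) condition is ∂L/∂y' |_{x=1} = 0, i.e. y'(1) = 0.
Compute y'(x) = A k sinh(k x) + B k cosh(k x), so
    y'(1) = A k sinh(k·1) + B k cosh(k·1) = 0
    ⇒ B = −A tanh(k·1) = 2 tanh(sqrt(3)·1).
Therefore the extremal is
    y(x) = −2 cosh(sqrt(3) x) + 2 tanh(sqrt(3)·1) sinh(sqrt(3) x).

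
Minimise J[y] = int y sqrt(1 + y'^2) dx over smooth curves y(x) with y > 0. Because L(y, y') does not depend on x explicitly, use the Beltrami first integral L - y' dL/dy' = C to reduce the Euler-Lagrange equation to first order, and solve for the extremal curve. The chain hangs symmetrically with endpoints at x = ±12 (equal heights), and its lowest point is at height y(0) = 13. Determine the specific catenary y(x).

The Lagrangian L(y, y') = y sqrt(1 + y'^2) has no explicit x dependence, so the Beltrami identity applies:
    L − y' ∂L/∂y' = C.
Compute ∂L/∂y' = y · y' / sqrt(1 + y'^2). Then
    L − y' ∂L/∂y'
    = y sqrt(1 + y'^2) − y · y'^2 / sqrt(1 + y'^2)
    = y (1 + y'^2 − y'^2) / sqrt(1 + y'^2)
    = y / sqrt(1 + y'^2) = C.
Squaring gives y^2 = C^2 (1 + y'^2), i.e.
    y'^2 = y^2 / C^2 − 1.
Separating variables,
    dy / sqrt(y^2 − C^2) = dx / C,
and integrating gives arccosh(y / C) = (x − a)/C, so
    y(x) = C cosh((x − a)/C),
the catenary. The constants C and a are fixed by the two endpoint conditions (and, for the hanging-chain problem, the length constraint selects C).
Now fit the given data. The endpoints x = ±12 are symmetric at equal height, so the catenary is even about its minimum: a = 0 and y(x) = C cosh(x/C). The lowest point is y(0) = C cosh(0) = C, and we are told y(0) = 13, so C = 13. Therefore
    y(x) = 13 cosh(x/13),
and at the endpoints
    y(±12) = 13 cosh(12/13).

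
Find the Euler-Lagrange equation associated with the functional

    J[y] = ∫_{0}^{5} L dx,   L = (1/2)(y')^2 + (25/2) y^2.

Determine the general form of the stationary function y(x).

The Lagrangian is L = (1/2)(y')^2 + (25/2) y^2.
∂L/∂y = 25y.
∂L/∂y' = y'.
The Euler-Lagrange equation d/dx(∂L/∂y') − ∂L/∂y = 0 becomes:
    y'' - 25 y = 0
General solution: y(x) = A e^(5x) + B e^(-5x), where A and B are arbitrary constants fixed by the endpoint conditions.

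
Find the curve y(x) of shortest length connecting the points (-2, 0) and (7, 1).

Arc-length functional: J[y] = ∫ sqrt(1 + (y')^2) dx.
Lagrangian L = sqrt(1 + (y')^2) has no explicit y dependence, so ∂L/∂y = 0 and the Euler-Lagrange equation gives
    d/dx( y' / sqrt(1 + (y')^2) ) = 0  ⇒  y' / sqrt(1 + (y')^2) = const.
Hence y' is constant, so y(x) is affine.
Fitting the endpoints (-2, 0) and (7, 1):
    slope m = (1 − 0) / (7 − (-2)) = 1/9,
    intercept c = 0 − m·(-2) = 2/9.
Extremal: y(x) = (1/9) x + 2/9.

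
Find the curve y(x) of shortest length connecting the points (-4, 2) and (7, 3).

Arc-length functional: J[y] = ∫ sqrt(1 + (y')^2) dx.
Lagrangian L = sqrt(1 + (y')^2) has no explicit y dependence, so ∂L/∂y = 0 and the Euler-Lagrange equation gives
    d/dx( y' / sqrt(1 + (y')^2) ) = 0  ⇒  y' / sqrt(1 + (y')^2) = const.
Hence y' is constant, so y(x) is affine.
Fitting the endpoints (-4, 2) and (7, 3):
    slope m = (3 − 2) / (7 − (-4)) = 1/11,
    intercept c = 2 − m·(-4) = 26/11.
Extremal: y(x) = (1/11) x + 26/11.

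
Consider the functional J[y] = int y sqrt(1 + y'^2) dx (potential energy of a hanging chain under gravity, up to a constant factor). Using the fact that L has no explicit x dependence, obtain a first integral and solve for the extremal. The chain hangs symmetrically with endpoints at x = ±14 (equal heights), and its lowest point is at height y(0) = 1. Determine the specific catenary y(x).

The Lagrangian L(y, y') = y sqrt(1 + y'^2) has no explicit x dependence, so the Beltrami identity applies:
    L − y' ∂L/∂y' = C.
Compute ∂L/∂y' = y · y' / sqrt(1 + y'^2). Then
    L − y' ∂L/∂y'
    = y sqrt(1 + y'^2) − y · y'^2 / sqrt(1 + y'^2)
    = y (1 + y'^2 − y'^2) / sqrt(1 + y'^2)
    = y / sqrt(1 + y'^2) = C.
Squaring gives y^2 = C^2 (1 + y'^2), i.e.
    y'^2 = y^2 / C^2 − 1.
Separating variables,
    dy / sqrt(y^2 − C^2) = dx / C,
and integrating gives arccosh(y / C) = (x − a)/C, so
    y(x) = C cosh((x − a)/C),
the catenary. The constants C and a are fixed by the two endpoint conditions (and, for the hanging-chain problem, the length constraint selects C).
Now fit the given data. The endpoints x = ±14 are symmetric at equal height, so the catenary is even about its minimum: a = 0 and y(x) = C cosh(x/C). The lowest point is y(0) = C cosh(0) = C, and we are told y(0) = 1, so C = 1. Therefore
    y(x) = cosh(x),
and at the endpoints
    y(±14) = cosh(14).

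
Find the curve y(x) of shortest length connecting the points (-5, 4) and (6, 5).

Arc-length functional: J[y] = ∫ sqrt(1 + (y')^2) dx.
Lagrangian L = sqrt(1 + (y')^2) has no explicit y dependence, so ∂L/∂y = 0 and the Euler-Lagrange equation gives
    d/dx( y' / sqrt(1 + (y')^2) ) = 0  ⇒  y' / sqrt(1 + (y')^2) = const.
Hence y' is constant, so y(x) is affine.
Fitting the endpoints (-5, 4) and (6, 5):
    slope m = (5 − 4) / (6 − (-5)) = 1/11,
    intercept c = 4 − m·(-5) = 49/11.
Extremal: y(x) = (1/11) x + 49/11.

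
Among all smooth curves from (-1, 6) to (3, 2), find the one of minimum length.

Arc-length functional: J[y] = ∫ sqrt(1 + (y')^2) dx.
Lagrangian L = sqrt(1 + (y')^2) has no explicit y dependence, so ∂L/∂y = 0 and the Euler-Lagrange equation gives
    d/dx( y' / sqrt(1 + (y')^2) ) = 0  ⇒  y' / sqrt(1 + (y')^2) = const.
Hence y' is constant, so y(x) is affine.
Fitting the endpoints (-1, 6) and (3, 2):
    slope m = (2 − 6) / (3 − (-1)) = -1,
    intercept c = 6 − m·(-1) = 5.
Extremal: y(x) = -x + 5.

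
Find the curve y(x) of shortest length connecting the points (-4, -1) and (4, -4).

Arc-length functional: J[y] = ∫ sqrt(1 + (y')^2) dx.
Lagrangian L = sqrt(1 + (y')^2) has no explicit y dependence, so ∂L/∂y = 0 and the Euler-Lagrange equation gives
    d/dx( y' / sqrt(1 + (y')^2) ) = 0  ⇒  y' / sqrt(1 + (y')^2) = const.
Hence y' is constant, so y(x) is affine.
Fitting the endpoints (-4, -1) and (4, -4):
    slope m = ((-4) − (-1)) / (4 − (-4)) = -3/8,
    intercept c = (-1) − m·(-4) = -5/2.
Extremal: y(x) = (-3/8) x - 5/2.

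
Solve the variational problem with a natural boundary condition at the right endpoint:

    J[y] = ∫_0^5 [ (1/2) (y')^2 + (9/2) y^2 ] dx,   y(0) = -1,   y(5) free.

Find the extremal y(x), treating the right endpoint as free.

The Lagrangian L = (1/2) (y')^2 + (9/2) y^2 gives
    ∂L/∂y = 9 y,   ∂L/∂y' = y'.
Euler-Lagrange: y'' − 9 y = 0.
With k = 3, the general solution is
    y(x) = A cosh(3 x) + B sinh(3 x).
Fixed left endpoint y(0) = -1 ⇒ A = -1.
The right endpoint x = 5 is free, so the natural (transversality) condition is ∂L/∂y' |_{x=5} = 0, i.e. y'(5) = 0.
Compute y'(x) = A k sinh(k x) + B k cosh(k x), so
    y'(5) = A k sinh(k·5) + B k cosh(k·5) = 0
    ⇒ B = −A tanh(k·5) = tanh(3·5).
Therefore the extremal is
    y(x) = −cosh(3 x) + tanh(3·5) sinh(3 x).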